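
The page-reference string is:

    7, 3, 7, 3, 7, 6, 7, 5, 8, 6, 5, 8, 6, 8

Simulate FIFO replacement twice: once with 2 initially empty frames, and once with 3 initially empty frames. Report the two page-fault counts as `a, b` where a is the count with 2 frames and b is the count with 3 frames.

10, 5

2 frames: F F . . . F F F F F F F F . → 10 faults.
3 frames: F F . . . F . F F . . . . . → 5 faults.
5 < 10: adding a frame reduced faults, as is typical.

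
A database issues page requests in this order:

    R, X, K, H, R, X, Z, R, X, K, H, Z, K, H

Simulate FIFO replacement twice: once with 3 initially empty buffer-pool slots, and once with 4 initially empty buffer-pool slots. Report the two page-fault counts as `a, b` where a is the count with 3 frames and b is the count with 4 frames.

9, 10

3 frames: F F F F F F F . . F F . . . → 9 faults.
4 frames: F F F F . . F F F F F F . . → 10 faults.
10 > 9: adding a frame increased faults — Belady's anomaly.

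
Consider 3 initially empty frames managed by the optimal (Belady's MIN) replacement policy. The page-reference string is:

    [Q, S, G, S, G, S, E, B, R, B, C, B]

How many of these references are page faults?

7

Q: miss, frames (Q)
S: miss, frames (Q S)
G: miss, frames (Q S G)
S: hit
G: hit
S: hit
E: miss, evict G, frames (Q S E)
B: miss, evict E, frames (Q S B)
R: miss, evict S, frames (Q B R)
B: hit
C: miss, evict R, frames (Q B C)
B: hit
Page faults: 7.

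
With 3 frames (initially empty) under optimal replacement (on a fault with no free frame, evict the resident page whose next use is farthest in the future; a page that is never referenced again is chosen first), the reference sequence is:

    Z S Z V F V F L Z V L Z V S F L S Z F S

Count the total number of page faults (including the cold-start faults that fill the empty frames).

8

Z -> miss, frames [Z]
S -> miss, frames [Z, S]
Z -> hit
V -> miss, frames [Z, S, V]
F -> miss, evict S, frames [Z, V, F]
V -> hit
F -> hit
L -> miss, evict F, frames [Z, V, L]
Z -> hit
V -> hit
L -> hit
Z -> hit
V -> hit
S -> miss, evict V, frames [Z, L, S]
F -> miss, evict Z, frames [L, S, F]
L -> hit
S -> hit
Z -> miss, evict L, frames [S, F, Z]
F -> hit
S -> hit
Page faults: 8.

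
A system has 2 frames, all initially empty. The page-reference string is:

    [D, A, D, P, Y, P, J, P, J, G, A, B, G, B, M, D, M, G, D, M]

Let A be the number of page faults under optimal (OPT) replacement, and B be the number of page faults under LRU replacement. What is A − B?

Under OPT: F F . F F . F . . F F F . . F F . F . F → 12 faults.
Under LRU: F F . F F . F . . F F F F . F F . F F F → 14 faults.
A − B = 12 − 14 = -2.

-2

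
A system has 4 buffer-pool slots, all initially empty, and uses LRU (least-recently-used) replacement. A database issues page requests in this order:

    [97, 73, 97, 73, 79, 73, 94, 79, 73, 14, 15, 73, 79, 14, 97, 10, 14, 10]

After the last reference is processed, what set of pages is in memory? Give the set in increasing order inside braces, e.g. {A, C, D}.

97: fault, frames {97}
73: fault, frames {97,73}
97: hit
73: hit
79: fault, frames {97,73,79}
73: hit
94: fault, frames {97,79,73,94}
79: hit
73: hit
14: fault, evict 97, frames {94,79,73,14}
15: fault, evict 94, frames {79,73,14,15}
73: hit
79: hit
14: hit
97: fault, evict 15, frames {73,79,14,97}
10: fault, evict 73, frames {79,14,97,10}
14: hit
10: hit

{10, 14, 79, 97}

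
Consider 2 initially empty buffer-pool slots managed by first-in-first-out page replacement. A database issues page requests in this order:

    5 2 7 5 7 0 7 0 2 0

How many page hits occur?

2

5 → fault, frames {5}
2 → fault, frames {5,2}
7 → fault, evict 5, frames {2,7}
5 → fault, evict 2, frames {7,5}
7 → hit
0 → fault, evict 7, frames {5,0}
7 → fault, evict 5, frames {0,7}
0 → hit
2 → fault, evict 0, frames {7,2}
0 → fault, evict 7, frames {2,0}
Hits: 2.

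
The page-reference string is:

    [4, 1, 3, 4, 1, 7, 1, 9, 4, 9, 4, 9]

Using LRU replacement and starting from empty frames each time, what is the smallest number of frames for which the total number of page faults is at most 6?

3

f=1: 12 faults
f=2: 8 faults
f=3: 6 faults
f=4: 5 faults
f=5: 5 faults
Smallest f with faults ≤ 6 is 3.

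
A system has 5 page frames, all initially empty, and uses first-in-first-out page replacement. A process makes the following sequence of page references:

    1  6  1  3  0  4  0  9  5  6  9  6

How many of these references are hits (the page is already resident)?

4

1 -> fault, frames [1]
6 -> fault, frames [1, 6]
1 -> hit
3 -> fault, frames [1, 6, 3]
0 -> fault, frames [1, 6, 3, 0]
4 -> fault, frames [1, 6, 3, 0, 4]
0 -> hit
9 -> fault, evict 1, frames [6, 3, 0, 4, 9]
5 -> fault, evict 6, frames [3, 0, 4, 9, 5]
6 -> fault, evict 3, frames [0, 4, 9, 5, 6]
9 -> hit
6 -> hit
Hits: 4.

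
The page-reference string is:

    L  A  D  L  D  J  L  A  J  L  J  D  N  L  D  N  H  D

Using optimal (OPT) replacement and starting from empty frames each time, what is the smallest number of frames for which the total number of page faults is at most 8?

f=1: 18 faults
f=2: 10 faults
f=3: 7 faults
f=4: 6 faults
f=5: 6 faults
f=6: 6 faults
Smallest f with faults ≤ 8 is 3.

3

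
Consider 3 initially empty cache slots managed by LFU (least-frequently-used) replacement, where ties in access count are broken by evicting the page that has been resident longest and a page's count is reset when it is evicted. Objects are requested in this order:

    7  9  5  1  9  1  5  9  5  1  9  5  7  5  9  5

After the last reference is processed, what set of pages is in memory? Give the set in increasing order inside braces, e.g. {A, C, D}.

7 → miss, frames (7)
9 → miss, frames (7 9)
5 → miss, frames (7 9 5)
1 → miss, evict 7, frames (9 5 1)
9 → hit
1 → hit
5 → hit
9 → hit
5 → hit
1 → hit
9 → hit
5 → hit
7 → miss, evict 1, frames (9 5 7)
5 → hit
9 → hit
5 → hit

{5, 7, 9}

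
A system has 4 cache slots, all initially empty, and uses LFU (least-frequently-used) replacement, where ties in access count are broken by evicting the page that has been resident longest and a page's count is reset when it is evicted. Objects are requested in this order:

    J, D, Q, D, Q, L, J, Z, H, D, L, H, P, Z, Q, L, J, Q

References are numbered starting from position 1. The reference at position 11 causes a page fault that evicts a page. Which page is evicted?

pos 1: J → miss, frames {J}
pos 2: D → miss, frames {J,D}
pos 3: Q → miss, frames {J,D,Q}
pos 4: D → hit
pos 5: Q → hit
pos 6: L → miss, frames {J,D,Q,L}
pos 7: J → hit
pos 8: Z → miss, evict L, frames {J,D,Q,Z}
pos 9: H → miss, evict Z, frames {J,D,Q,H}
pos 10: D → hit
pos 11: L → miss, evict H, frames {J,D,Q,L}
At position 11, page H is evicted.

H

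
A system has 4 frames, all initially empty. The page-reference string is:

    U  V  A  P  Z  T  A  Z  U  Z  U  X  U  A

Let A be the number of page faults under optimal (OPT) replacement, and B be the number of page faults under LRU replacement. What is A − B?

Under OPT: F F F F F F . . . . . F . . → 7 faults.
Under LRU: F F F F F F . . F . . F . . → 8 faults.
A − B = 7 − 8 = -1.

-1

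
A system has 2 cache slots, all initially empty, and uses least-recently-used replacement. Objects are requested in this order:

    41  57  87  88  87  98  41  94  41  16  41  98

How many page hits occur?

3

41 → miss, frames (41)
57 → miss, frames (41 57)
87 → miss, evict 41, frames (57 87)
88 → miss, evict 57, frames (87 88)
87 → hit
98 → miss, evict 88, frames (87 98)
41 → miss, evict 87, frames (98 41)
94 → miss, evict 98, frames (41 94)
41 → hit
16 → miss, evict 94, frames (41 16)
41 → hit
98 → miss, evict 16, frames (41 98)
Hits: 3.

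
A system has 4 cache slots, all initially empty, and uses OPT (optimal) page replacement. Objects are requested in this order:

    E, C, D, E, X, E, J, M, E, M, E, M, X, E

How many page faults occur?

E -> miss, frames [E]
C -> miss, frames [E, C]
D -> miss, frames [E, C, D]
E -> hit
X -> miss, frames [E, C, D, X]
E -> hit
J -> miss, evict D, frames [E, C, X, J]
M -> miss, evict J, frames [E, C, X, M]
E -> hit
M -> hit
E -> hit
M -> hit
X -> hit
E -> hit
Page faults: 6.

6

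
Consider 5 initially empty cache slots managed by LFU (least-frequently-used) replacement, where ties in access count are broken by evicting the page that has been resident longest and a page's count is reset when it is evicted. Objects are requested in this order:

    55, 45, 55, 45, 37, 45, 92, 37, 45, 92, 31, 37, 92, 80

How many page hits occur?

55 → fault, frames [55]
45 → fault, frames [55, 45]
55 → hit
45 → hit
37 → fault, frames [55, 45, 37]
45 → hit
92 → fault, frames [55, 45, 37, 92]
37 → hit
45 → hit
92 → hit
31 → fault, frames [55, 45, 37, 92, 31]
37 → hit
92 → hit
80 → fault, evict 31, frames [55, 45, 37, 92, 80]
Hits: 8.

8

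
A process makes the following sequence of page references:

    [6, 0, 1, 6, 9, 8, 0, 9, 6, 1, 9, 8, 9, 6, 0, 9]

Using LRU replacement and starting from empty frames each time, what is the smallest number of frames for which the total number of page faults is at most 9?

4

f=1: 16 faults
f=2: 15 faults
f=3: 11 faults
f=4: 9 faults
f=5: 5 faults
Smallest f with faults ≤ 9 is 4.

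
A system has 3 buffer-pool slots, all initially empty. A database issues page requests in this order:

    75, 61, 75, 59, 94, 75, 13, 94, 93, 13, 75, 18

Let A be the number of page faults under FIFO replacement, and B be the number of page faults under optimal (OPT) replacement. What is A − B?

Under FIFO: F F . F F F F . F . . F → 8 faults.
Under OPT: F F . F F . F . F . . F → 7 faults.
A − B = 8 − 7 = 1.

1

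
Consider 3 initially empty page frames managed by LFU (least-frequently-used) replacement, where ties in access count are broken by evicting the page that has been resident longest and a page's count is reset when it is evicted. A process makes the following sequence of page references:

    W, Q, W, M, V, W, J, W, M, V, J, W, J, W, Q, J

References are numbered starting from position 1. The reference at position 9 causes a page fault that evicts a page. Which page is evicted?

pos 1: W -> fault, frames {W}
pos 2: Q -> fault, frames {W,Q}
pos 3: W -> hit
pos 4: M -> fault, frames {W,Q,M}
pos 5: V -> fault, evict Q, frames {W,M,V}
pos 6: W -> hit
pos 7: J -> fault, evict M, frames {W,V,J}
pos 8: W -> hit
pos 9: M -> fault, evict V, frames {W,J,M}
At position 9, page V is evicted.

V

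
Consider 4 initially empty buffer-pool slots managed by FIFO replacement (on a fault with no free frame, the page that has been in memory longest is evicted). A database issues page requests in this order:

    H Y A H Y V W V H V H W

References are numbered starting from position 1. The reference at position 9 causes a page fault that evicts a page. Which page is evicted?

pos 1: H -> miss, frames [H]
pos 2: Y -> miss, frames [H, Y]
pos 3: A -> miss, frames [H, Y, A]
pos 4: H -> hit
pos 5: Y -> hit
pos 6: V -> miss, frames [H, Y, A, V]
pos 7: W -> miss, evict H, frames [Y, A, V, W]
pos 8: V -> hit
pos 9: H -> miss, evict Y, frames [A, V, W, H]
At position 9, page Y is evicted.

Y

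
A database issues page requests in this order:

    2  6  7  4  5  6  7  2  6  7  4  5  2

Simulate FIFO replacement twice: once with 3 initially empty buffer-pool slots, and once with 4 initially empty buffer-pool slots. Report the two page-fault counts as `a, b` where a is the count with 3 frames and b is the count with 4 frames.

3 frames: F F F F F F F F . . F F . → 10 faults.
4 frames: F F F F F . . F F F F F F → 11 faults.
11 > 10: adding a frame increased faults — Belady's anomaly.

10, 11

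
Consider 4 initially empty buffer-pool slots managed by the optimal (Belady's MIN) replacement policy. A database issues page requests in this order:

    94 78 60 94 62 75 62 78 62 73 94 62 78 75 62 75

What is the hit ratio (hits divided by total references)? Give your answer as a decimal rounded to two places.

94 -> fault, frames (94)
78 -> fault, frames (94 78)
60 -> fault, frames (94 78 60)
94 -> hit
62 -> fault, frames (94 78 60 62)
75 -> fault, evict 60, frames (94 78 62 75)
62 -> hit
78 -> hit
62 -> hit
73 -> fault, evict 75, frames (94 78 62 73)
94 -> hit
62 -> hit
78 -> hit
75 -> fault, evict 73, frames (94 78 62 75)
62 -> hit
75 -> hit
Hits: 9 of 16 references → 9/16 = 0.5625.

0.56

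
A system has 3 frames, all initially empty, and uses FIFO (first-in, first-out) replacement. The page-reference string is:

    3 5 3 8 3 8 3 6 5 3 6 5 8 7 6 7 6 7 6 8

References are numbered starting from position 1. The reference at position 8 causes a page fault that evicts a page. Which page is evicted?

pos 1: 3 → fault, frames [3]
pos 2: 5 → fault, frames [3, 5]
pos 3: 3 → hit
pos 4: 8 → fault, frames [3, 5, 8]
pos 5: 3 → hit
pos 6: 8 → hit
pos 7: 3 → hit
pos 8: 6 → fault, evict 3, frames [5, 8, 6]
At position 8, page 3 is evicted.

3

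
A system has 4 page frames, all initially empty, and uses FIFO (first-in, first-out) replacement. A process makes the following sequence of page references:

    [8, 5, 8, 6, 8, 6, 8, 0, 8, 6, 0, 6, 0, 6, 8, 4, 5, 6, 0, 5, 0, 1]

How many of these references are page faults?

6

8: miss, frames [8]
5: miss, frames [8, 5]
8: hit
6: miss, frames [8, 5, 6]
8: hit
6: hit
8: hit
0: miss, frames [8, 5, 6, 0]
8: hit
6: hit
0: hit
6: hit
0: hit
6: hit
8: hit
4: miss, evict 8, frames [5, 6, 0, 4]
5: hit
6: hit
0: hit
5: hit
0: hit
1: miss, evict 5, frames [6, 0, 4, 1]
Page faults: 6.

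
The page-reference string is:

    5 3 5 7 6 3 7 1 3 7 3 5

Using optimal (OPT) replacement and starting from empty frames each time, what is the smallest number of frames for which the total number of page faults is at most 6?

f=1: 12 faults
f=2: 8 faults
f=3: 6 faults
f=4: 5 faults
f=5: 5 faults
Smallest f with faults ≤ 6 is 3.

3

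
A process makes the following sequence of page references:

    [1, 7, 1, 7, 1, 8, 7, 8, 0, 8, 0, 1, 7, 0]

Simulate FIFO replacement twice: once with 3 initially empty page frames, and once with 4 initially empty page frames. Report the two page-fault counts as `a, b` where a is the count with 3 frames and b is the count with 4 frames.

3 frames: F F . . . F . . F . . F F . → 6 faults.
4 frames: F F . . . F . . F . . . . . → 4 faults.
4 < 6: adding a frame reduced faults, as is typical.

6, 4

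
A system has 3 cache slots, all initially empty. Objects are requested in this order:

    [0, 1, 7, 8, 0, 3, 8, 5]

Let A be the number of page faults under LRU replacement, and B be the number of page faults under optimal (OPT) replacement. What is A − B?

Under LRU: F F F F F F . F → 7 faults.
Under OPT: F F F F . F . F → 6 faults.
A − B = 7 − 6 = 1.

1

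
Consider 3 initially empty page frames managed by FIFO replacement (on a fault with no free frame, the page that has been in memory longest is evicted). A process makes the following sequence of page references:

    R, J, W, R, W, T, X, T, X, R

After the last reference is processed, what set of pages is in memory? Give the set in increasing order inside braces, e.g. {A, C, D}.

R: fault, frames {R}
J: fault, frames {R,J}
W: fault, frames {R,J,W}
R: hit
W: hit
T: fault, evict R, frames {J,W,T}
X: fault, evict J, frames {W,T,X}
T: hit
X: hit
R: fault, evict W, frames {T,X,R}

{R, T, X}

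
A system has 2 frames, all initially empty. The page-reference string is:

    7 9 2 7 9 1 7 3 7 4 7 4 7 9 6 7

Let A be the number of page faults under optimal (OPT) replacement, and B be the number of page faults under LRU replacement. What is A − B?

Under OPT: F F F . F F . F . F . . . F F . → 9 faults.
Under LRU: F F F F F F F F . F . . . F F F → 12 faults.
A − B = 9 − 12 = -3.

-3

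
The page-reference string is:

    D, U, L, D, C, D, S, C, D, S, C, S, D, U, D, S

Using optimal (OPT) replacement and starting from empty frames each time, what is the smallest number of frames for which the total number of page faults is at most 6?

3

f=1: 16 faults
f=2: 10 faults
f=3: 6 faults
f=4: 5 faults
f=5: 5 faults
Smallest f with faults ≤ 6 is 3.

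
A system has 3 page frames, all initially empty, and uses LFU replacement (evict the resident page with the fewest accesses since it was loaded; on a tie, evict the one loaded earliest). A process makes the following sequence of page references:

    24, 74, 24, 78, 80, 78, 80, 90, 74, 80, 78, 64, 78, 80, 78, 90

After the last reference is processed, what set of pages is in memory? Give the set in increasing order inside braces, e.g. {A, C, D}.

{78, 80, 90}

24 -> fault, frames (24)
74 -> fault, frames (24 74)
24 -> hit
78 -> fault, frames (24 74 78)
80 -> fault, evict 74, frames (24 78 80)
78 -> hit
80 -> hit
90 -> fault, evict 24, frames (78 80 90)
74 -> fault, evict 90, frames (78 80 74)
80 -> hit
78 -> hit
64 -> fault, evict 74, frames (78 80 64)
78 -> hit
80 -> hit
78 -> hit
90 -> fault, evict 64, frames (78 80 90)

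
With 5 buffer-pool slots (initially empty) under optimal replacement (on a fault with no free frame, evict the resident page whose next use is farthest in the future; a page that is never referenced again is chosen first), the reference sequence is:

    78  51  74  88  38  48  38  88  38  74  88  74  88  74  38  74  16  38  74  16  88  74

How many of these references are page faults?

78: miss, frames [78]
51: miss, frames [78, 51]
74: miss, frames [78, 51, 74]
88: miss, frames [78, 51, 74, 88]
38: miss, frames [78, 51, 74, 88, 38]
48: miss, evict 51, frames [78, 74, 88, 38, 48]
38: hit
88: hit
38: hit
74: hit
88: hit
74: hit
88: hit
74: hit
38: hit
74: hit
16: miss, evict 48, frames [78, 74, 88, 38, 16]
38: hit
74: hit
16: hit
88: hit
74: hit
Page faults: 7.

7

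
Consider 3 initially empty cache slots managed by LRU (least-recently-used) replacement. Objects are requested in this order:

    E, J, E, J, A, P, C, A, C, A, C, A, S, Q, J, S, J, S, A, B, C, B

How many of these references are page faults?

11

E -> miss, frames (E)
J -> miss, frames (E J)
E -> hit
J -> hit
A -> miss, frames (E J A)
P -> miss, evict E, frames (J A P)
C -> miss, evict J, frames (A P C)
A -> hit
C -> hit
A -> hit
C -> hit
A -> hit
S -> miss, evict P, frames (C A S)
Q -> miss, evict C, frames (A S Q)
J -> miss, evict A, frames (S Q J)
S -> hit
J -> hit
S -> hit
A -> miss, evict Q, frames (J S A)
B -> miss, evict J, frames (S A B)
C -> miss, evict S, frames (A B C)
B -> hit
Page faults: 11.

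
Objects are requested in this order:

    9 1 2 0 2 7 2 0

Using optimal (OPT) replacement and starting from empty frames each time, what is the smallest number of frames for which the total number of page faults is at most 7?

f=1: 8 faults
f=2: 6 faults
f=3: 5 faults
f=4: 5 faults
f=5: 5 faults
Smallest f with faults ≤ 7 is 2.

2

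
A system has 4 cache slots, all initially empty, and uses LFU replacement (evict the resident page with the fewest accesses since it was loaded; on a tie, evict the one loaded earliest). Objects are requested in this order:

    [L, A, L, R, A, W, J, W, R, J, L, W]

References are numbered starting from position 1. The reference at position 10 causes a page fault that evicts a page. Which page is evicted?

pos 1: L → miss, frames {L}
pos 2: A → miss, frames {L,A}
pos 3: L → hit
pos 4: R → miss, frames {L,A,R}
pos 5: A → hit
pos 6: W → miss, frames {L,A,R,W}
pos 7: J → miss, evict R, frames {L,A,W,J}
pos 8: W → hit
pos 9: R → miss, evict J, frames {L,A,W,R}
pos 10: J → miss, evict R, frames {L,A,W,J}
At position 10, page R is evicted.

R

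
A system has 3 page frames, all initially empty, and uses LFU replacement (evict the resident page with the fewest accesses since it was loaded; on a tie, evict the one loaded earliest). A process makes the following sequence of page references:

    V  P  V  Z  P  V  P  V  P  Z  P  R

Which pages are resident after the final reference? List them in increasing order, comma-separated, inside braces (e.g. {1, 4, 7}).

V: fault, frames [V]
P: fault, frames [V, P]
V: hit
Z: fault, frames [V, P, Z]
P: hit
V: hit
P: hit
V: hit
P: hit
Z: hit
P: hit
R: fault, evict Z, frames [V, P, R]

{P, R, V}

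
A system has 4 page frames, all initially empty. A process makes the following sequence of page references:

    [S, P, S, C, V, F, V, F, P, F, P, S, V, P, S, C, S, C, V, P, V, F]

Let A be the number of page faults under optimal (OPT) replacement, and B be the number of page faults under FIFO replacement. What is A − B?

-3

Under OPT: F F . F F F . . . . . . . . . F . . . . . F → 7 faults.
Under FIFO: F F . F F F . . . . . F . F . F . . F . . F → 10 faults.
A − B = 7 − 10 = -3.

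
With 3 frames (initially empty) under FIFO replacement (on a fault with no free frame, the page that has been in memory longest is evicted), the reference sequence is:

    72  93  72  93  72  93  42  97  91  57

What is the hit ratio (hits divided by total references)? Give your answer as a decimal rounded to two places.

0.40

72 -> miss, frames {72}
93 -> miss, frames {72,93}
72 -> hit
93 -> hit
72 -> hit
93 -> hit
42 -> miss, frames {72,93,42}
97 -> miss, evict 72, frames {93,42,97}
91 -> miss, evict 93, frames {42,97,91}
57 -> miss, evict 42, frames {97,91,57}
Hits: 4 of 10 references → 4/10 = 0.4000.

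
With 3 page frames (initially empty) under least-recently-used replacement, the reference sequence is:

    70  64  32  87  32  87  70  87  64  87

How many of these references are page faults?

70 -> fault, frames (70)
64 -> fault, frames (70 64)
32 -> fault, frames (70 64 32)
87 -> fault, evict 70, frames (64 32 87)
32 -> hit
87 -> hit
70 -> fault, evict 64, frames (32 87 70)
87 -> hit
64 -> fault, evict 32, frames (70 87 64)
87 -> hit
Page faults: 6.

6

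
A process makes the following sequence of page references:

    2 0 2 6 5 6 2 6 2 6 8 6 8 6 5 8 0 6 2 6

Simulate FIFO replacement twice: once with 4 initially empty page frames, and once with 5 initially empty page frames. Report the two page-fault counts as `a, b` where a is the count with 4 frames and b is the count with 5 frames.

6, 5

4 frames: F F . F F . . . . . F . . . . . . . F . → 6 faults.
5 frames: F F . F F . . . . . F . . . . . . . . . → 5 faults.
5 < 6: adding a frame reduced faults, as is typical.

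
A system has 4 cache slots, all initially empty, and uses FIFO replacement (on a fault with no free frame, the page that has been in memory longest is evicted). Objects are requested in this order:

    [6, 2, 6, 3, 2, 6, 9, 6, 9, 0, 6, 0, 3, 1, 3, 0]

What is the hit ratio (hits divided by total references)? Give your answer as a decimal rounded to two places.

0.50

6 → fault, frames [6]
2 → fault, frames [6, 2]
6 → hit
3 → fault, frames [6, 2, 3]
2 → hit
6 → hit
9 → fault, frames [6, 2, 3, 9]
6 → hit
9 → hit
0 → fault, evict 6, frames [2, 3, 9, 0]
6 → fault, evict 2, frames [3, 9, 0, 6]
0 → hit
3 → hit
1 → fault, evict 3, frames [9, 0, 6, 1]
3 → fault, evict 9, frames [0, 6, 1, 3]
0 → hit
Hits: 8 of 16 references → 8/16 = 0.5000.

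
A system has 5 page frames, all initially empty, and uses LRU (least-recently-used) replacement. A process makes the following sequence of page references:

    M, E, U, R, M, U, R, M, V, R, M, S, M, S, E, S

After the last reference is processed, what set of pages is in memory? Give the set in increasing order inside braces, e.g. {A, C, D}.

{E, M, R, S, V}

M: fault, frames (M)
E: fault, frames (M E)
U: fault, frames (M E U)
R: fault, frames (M E U R)
M: hit
U: hit
R: hit
M: hit
V: fault, frames (E U R M V)
R: hit
M: hit
S: fault, evict E, frames (U V R M S)
M: hit
S: hit
E: fault, evict U, frames (V R M S E)
S: hit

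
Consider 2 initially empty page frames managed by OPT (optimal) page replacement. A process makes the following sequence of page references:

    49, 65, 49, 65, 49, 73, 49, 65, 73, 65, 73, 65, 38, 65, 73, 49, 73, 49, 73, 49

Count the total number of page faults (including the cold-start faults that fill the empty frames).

49: fault, frames [49]
65: fault, frames [49, 65]
49: hit
65: hit
49: hit
73: fault, evict 65, frames [49, 73]
49: hit
65: fault, evict 49, frames [73, 65]
73: hit
65: hit
73: hit
65: hit
38: fault, evict 73, frames [65, 38]
65: hit
73: fault, evict 38, frames [65, 73]
49: fault, evict 65, frames [73, 49]
73: hit
49: hit
73: hit
49: hit
Page faults: 7.

7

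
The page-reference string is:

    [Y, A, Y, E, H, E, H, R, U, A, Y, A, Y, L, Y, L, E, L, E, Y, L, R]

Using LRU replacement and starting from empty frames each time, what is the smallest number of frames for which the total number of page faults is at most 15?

f=1: 22 faults
f=2: 13 faults
f=3: 11 faults
f=4: 11 faults
f=5: 11 faults
f=6: 8 faults
f=7: 7 faults
Smallest f with faults ≤ 15 is 2.

2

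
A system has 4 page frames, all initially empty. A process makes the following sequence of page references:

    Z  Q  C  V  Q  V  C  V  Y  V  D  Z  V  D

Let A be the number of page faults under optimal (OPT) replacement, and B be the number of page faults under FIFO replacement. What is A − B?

-1

Under OPT: F F F F . . . . F . F . . . → 6 faults.
Under FIFO: F F F F . . . . F . F F . . → 7 faults.
A − B = 6 − 7 = -1.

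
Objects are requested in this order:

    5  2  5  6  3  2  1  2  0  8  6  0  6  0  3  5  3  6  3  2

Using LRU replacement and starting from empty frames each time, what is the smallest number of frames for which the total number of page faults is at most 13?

3

f=1: 20 faults
f=2: 14 faults
f=3: 13 faults
f=4: 11 faults
f=5: 11 faults
f=6: 8 faults
f=7: 7 faults
Smallest f with faults ≤ 13 is 3.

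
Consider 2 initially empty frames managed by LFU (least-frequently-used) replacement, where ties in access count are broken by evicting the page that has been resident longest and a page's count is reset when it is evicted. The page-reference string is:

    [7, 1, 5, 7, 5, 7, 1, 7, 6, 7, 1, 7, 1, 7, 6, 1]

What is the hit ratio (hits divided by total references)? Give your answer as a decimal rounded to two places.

0.44

7: fault, frames (7)
1: fault, frames (7 1)
5: fault, evict 7, frames (1 5)
7: fault, evict 1, frames (5 7)
5: hit
7: hit
1: fault, evict 5, frames (7 1)
7: hit
6: fault, evict 1, frames (7 6)
7: hit
1: fault, evict 6, frames (7 1)
7: hit
1: hit
7: hit
6: fault, evict 1, frames (7 6)
1: fault, evict 6, frames (7 1)
Hits: 7 of 16 references → 7/16 = 0.4375.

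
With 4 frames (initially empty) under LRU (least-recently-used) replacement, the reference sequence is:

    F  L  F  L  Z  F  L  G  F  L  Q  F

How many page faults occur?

5

F -> fault, frames [F]
L -> fault, frames [F, L]
F -> hit
L -> hit
Z -> fault, frames [F, L, Z]
F -> hit
L -> hit
G -> fault, frames [Z, F, L, G]
F -> hit
L -> hit
Q -> fault, evict Z, frames [G, F, L, Q]
F -> hit
Page faults: 5.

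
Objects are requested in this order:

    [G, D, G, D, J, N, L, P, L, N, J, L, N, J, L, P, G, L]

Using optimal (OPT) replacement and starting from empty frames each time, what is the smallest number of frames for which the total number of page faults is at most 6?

5

f=1: 18 faults
f=2: 12 faults
f=3: 9 faults
f=4: 7 faults
f=5: 6 faults
f=6: 6 faults
Smallest f with faults ≤ 6 is 5.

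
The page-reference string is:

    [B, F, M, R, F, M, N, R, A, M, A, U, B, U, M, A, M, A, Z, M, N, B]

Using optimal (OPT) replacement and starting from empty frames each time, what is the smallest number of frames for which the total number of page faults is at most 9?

4

f=1: 22 faults
f=2: 15 faults
f=3: 11 faults
f=4: 9 faults
f=5: 8 faults
f=6: 8 faults
f=7: 8 faults
f=8: 8 faults
Smallest f with faults ≤ 9 is 4.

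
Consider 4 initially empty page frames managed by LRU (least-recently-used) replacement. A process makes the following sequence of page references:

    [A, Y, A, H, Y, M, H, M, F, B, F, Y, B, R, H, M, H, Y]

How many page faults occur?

11

A: fault, frames {A}
Y: fault, frames {A,Y}
A: hit
H: fault, frames {Y,A,H}
Y: hit
M: fault, frames {A,H,Y,M}
H: hit
M: hit
F: fault, evict A, frames {Y,H,M,F}
B: fault, evict Y, frames {H,M,F,B}
F: hit
Y: fault, evict H, frames {M,B,F,Y}
B: hit
R: fault, evict M, frames {F,Y,B,R}
H: fault, evict F, frames {Y,B,R,H}
M: fault, evict Y, frames {B,R,H,M}
H: hit
Y: fault, evict B, frames {R,M,H,Y}
Page faults: 11.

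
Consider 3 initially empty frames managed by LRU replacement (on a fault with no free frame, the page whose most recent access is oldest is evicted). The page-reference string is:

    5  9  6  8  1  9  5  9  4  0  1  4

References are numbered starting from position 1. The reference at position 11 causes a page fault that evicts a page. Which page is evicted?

pos 1: 5 → miss, frames {5}
pos 2: 9 → miss, frames {5,9}
pos 3: 6 → miss, frames {5,9,6}
pos 4: 8 → miss, evict 5, frames {9,6,8}
pos 5: 1 → miss, evict 9, frames {6,8,1}
pos 6: 9 → miss, evict 6, frames {8,1,9}
pos 7: 5 → miss, evict 8, frames {1,9,5}
pos 8: 9 → hit
pos 9: 4 → miss, evict 1, frames {5,9,4}
pos 10: 0 → miss, evict 5, frames {9,4,0}
pos 11: 1 → miss, evict 9, frames {4,0,1}
At position 11, page 9 is evicted.

9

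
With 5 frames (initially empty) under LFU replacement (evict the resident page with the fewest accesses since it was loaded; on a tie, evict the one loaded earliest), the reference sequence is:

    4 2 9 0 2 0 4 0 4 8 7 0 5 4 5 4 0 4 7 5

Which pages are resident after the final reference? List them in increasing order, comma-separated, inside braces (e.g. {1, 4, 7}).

{0, 2, 4, 5, 7}

4 -> miss, frames [4]
2 -> miss, frames [4, 2]
9 -> miss, frames [4, 2, 9]
0 -> miss, frames [4, 2, 9, 0]
2 -> hit
0 -> hit
4 -> hit
0 -> hit
4 -> hit
8 -> miss, frames [4, 2, 9, 0, 8]
7 -> miss, evict 9, frames [4, 2, 0, 8, 7]
0 -> hit
5 -> miss, evict 8, frames [4, 2, 0, 7, 5]
4 -> hit
5 -> hit
4 -> hit
0 -> hit
4 -> hit
7 -> hit
5 -> hit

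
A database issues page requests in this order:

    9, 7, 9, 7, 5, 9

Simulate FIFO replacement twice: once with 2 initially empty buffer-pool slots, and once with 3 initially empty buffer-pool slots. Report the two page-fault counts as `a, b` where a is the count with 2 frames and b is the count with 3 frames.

2 frames: F F . . F F → 4 faults.
3 frames: F F . . F . → 3 faults.
3 < 4: adding a frame reduced faults, as is typical.

4, 3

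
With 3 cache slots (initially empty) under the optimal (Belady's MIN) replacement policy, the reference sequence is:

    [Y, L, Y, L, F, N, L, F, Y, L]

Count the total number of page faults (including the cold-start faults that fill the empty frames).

Y: miss, frames [Y]
L: miss, frames [Y, L]
Y: hit
L: hit
F: miss, frames [Y, L, F]
N: miss, evict Y, frames [L, F, N]
L: hit
F: hit
Y: miss, evict N, frames [L, F, Y]
L: hit
Page faults: 5.

5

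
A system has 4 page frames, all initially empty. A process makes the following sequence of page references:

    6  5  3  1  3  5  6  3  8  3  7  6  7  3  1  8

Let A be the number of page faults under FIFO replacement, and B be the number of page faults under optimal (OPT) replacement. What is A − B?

Under FIFO: F F F F . . . . F . F F . F F F → 10 faults.
Under OPT: F F F F . . . . F . F . . . . F → 7 faults.
A − B = 10 − 7 = 3.

3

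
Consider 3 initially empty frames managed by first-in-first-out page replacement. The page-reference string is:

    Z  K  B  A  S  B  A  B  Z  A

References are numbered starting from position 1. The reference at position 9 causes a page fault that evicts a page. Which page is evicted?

pos 1: Z → fault, frames [Z]
pos 2: K → fault, frames [Z, K]
pos 3: B → fault, frames [Z, K, B]
pos 4: A → fault, evict Z, frames [K, B, A]
pos 5: S → fault, evict K, frames [B, A, S]
pos 6: B → hit
pos 7: A → hit
pos 8: B → hit
pos 9: Z → fault, evict B, frames [A, S, Z]
At position 9, page B is evicted.

B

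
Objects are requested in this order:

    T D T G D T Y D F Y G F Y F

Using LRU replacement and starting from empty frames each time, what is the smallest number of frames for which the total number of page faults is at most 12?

2

f=1: 14 faults
f=2: 12 faults
f=3: 6 faults
f=4: 6 faults
f=5: 5 faults
Smallest f with faults ≤ 12 is 2.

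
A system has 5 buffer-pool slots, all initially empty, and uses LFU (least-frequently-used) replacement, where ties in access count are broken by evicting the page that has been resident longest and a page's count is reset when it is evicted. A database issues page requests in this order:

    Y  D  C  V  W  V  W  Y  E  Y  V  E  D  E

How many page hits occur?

Y → fault, frames (Y)
D → fault, frames (Y D)
C → fault, frames (Y D C)
V → fault, frames (Y D C V)
W → fault, frames (Y D C V W)
V → hit
W → hit
Y → hit
E → fault, evict D, frames (Y C V W E)
Y → hit
V → hit
E → hit
D → fault, evict C, frames (Y V W E D)
E → hit
Hits: 7.

7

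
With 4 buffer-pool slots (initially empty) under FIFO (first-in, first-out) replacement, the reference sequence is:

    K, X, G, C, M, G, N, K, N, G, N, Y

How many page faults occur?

K: miss, frames [K]
X: miss, frames [K, X]
G: miss, frames [K, X, G]
C: miss, frames [K, X, G, C]
M: miss, evict K, frames [X, G, C, M]
G: hit
N: miss, evict X, frames [G, C, M, N]
K: miss, evict G, frames [C, M, N, K]
N: hit
G: miss, evict C, frames [M, N, K, G]
N: hit
Y: miss, evict M, frames [N, K, G, Y]
Page faults: 9.

9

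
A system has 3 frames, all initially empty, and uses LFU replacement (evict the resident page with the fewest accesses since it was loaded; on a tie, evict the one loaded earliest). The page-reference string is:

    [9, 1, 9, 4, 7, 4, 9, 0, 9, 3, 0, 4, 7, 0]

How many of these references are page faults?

9 → fault, frames [9]
1 → fault, frames [9, 1]
9 → hit
4 → fault, frames [9, 1, 4]
7 → fault, evict 1, frames [9, 4, 7]
4 → hit
9 → hit
0 → fault, evict 7, frames [9, 4, 0]
9 → hit
3 → fault, evict 0, frames [9, 4, 3]
0 → fault, evict 3, frames [9, 4, 0]
4 → hit
7 → fault, evict 0, frames [9, 4, 7]
0 → fault, evict 7, frames [9, 4, 0]
Page faults: 9.

9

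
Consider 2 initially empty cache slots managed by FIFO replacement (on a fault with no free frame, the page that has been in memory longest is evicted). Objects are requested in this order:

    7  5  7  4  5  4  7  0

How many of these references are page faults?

7: fault, frames {7}
5: fault, frames {7,5}
7: hit
4: fault, evict 7, frames {5,4}
5: hit
4: hit
7: fault, evict 5, frames {4,7}
0: fault, evict 4, frames {7,0}
Page faults: 5.

5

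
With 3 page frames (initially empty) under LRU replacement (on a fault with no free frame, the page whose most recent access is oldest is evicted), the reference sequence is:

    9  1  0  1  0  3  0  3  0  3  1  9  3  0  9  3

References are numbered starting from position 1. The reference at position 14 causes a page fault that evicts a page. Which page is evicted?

1

pos 1: 9: miss, frames {9}
pos 2: 1: miss, frames {9,1}
pos 3: 0: miss, frames {9,1,0}
pos 4: 1: hit
pos 5: 0: hit
pos 6: 3: miss, evict 9, frames {1,0,3}
pos 7: 0: hit
pos 8: 3: hit
pos 9: 0: hit
pos 10: 3: hit
pos 11: 1: hit
pos 12: 9: miss, evict 0, frames {3,1,9}
pos 13: 3: hit
pos 14: 0: miss, evict 1, frames {9,3,0}
At position 14, page 1 is evicted.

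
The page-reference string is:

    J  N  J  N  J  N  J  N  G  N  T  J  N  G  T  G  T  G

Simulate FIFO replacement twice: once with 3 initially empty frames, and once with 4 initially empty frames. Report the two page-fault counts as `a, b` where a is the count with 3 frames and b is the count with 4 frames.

8, 4

3 frames: F F . . . . . . F . F F F F F . . . → 8 faults.
4 frames: F F . . . . . . F . F . . . . . . . → 4 faults.
4 < 8: adding a frame reduced faults, as is typical.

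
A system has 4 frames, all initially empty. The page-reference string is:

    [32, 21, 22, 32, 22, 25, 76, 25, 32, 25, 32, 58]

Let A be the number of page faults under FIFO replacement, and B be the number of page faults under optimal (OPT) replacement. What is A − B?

Under FIFO: F F F . . F F . F . . F → 7 faults.
Under OPT: F F F . . F F . . . . F → 6 faults.
A − B = 7 − 6 = 1.

1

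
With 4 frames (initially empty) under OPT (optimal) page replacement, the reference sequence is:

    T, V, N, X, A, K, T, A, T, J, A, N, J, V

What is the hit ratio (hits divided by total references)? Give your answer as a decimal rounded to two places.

0.43

T: miss, frames (T)
V: miss, frames (T V)
N: miss, frames (T V N)
X: miss, frames (T V N X)
A: miss, evict X, frames (T V N A)
K: miss, evict V, frames (T N A K)
T: hit
A: hit
T: hit
J: miss, evict K, frames (T N A J)
A: hit
N: hit
J: hit
V: miss, evict J, frames (T N A V)
Hits: 6 of 14 references → 6/14 = 0.4286.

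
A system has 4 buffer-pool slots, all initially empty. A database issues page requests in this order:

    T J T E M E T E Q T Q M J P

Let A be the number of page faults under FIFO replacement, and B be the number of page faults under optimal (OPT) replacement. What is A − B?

2

Under FIFO: F F . F F . . . F F . . F F → 8 faults.
Under OPT: F F . F F . . . F . . . . F → 6 faults.
A − B = 8 − 6 = 2.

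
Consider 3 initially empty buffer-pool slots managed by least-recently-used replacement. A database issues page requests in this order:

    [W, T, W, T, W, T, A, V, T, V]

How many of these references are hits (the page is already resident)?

6

W -> miss, frames [W]
T -> miss, frames [W, T]
W -> hit
T -> hit
W -> hit
T -> hit
A -> miss, frames [W, T, A]
V -> miss, evict W, frames [T, A, V]
T -> hit
V -> hit
Hits: 6.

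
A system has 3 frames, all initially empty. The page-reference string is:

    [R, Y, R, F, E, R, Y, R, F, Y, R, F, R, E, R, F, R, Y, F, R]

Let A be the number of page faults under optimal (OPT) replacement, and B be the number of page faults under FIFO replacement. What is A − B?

Under OPT: F F . F F . . . F . . . . F . . . F . . → 7 faults.
Under FIFO: F F . F F F F . F . . . . F F . . F F . → 11 faults.
A − B = 7 − 11 = -4.

-4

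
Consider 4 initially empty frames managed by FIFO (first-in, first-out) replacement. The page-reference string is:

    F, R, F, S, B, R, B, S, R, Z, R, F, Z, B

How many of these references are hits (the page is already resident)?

8

F → fault, frames (F)
R → fault, frames (F R)
F → hit
S → fault, frames (F R S)
B → fault, frames (F R S B)
R → hit
B → hit
S → hit
R → hit
Z → fault, evict F, frames (R S B Z)
R → hit
F → fault, evict R, frames (S B Z F)
Z → hit
B → hit
Hits: 8.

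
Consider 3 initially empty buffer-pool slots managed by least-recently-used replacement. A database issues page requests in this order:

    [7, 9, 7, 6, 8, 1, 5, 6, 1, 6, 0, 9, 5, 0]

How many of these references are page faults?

7: miss, frames {7}
9: miss, frames {7,9}
7: hit
6: miss, frames {9,7,6}
8: miss, evict 9, frames {7,6,8}
1: miss, evict 7, frames {6,8,1}
5: miss, evict 6, frames {8,1,5}
6: miss, evict 8, frames {1,5,6}
1: hit
6: hit
0: miss, evict 5, frames {1,6,0}
9: miss, evict 1, frames {6,0,9}
5: miss, evict 6, frames {0,9,5}
0: hit
Page faults: 10.

10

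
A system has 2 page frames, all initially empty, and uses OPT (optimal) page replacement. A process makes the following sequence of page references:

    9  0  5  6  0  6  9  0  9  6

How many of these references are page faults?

9 → miss, frames [9]
0 → miss, frames [9, 0]
5 → miss, evict 9, frames [0, 5]
6 → miss, evict 5, frames [0, 6]
0 → hit
6 → hit
9 → miss, evict 6, frames [0, 9]
0 → hit
9 → hit
6 → miss, evict 9, frames [0, 6]
Page faults: 6.

6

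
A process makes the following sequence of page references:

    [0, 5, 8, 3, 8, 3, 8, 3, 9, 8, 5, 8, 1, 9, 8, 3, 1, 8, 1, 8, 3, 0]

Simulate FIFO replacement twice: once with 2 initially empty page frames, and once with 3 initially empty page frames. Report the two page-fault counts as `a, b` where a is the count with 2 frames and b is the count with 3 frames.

2 frames: F F F F . . . . F F F . F F F F F F . . F F → 15 faults.
3 frames: F F F F . . . . F . F F F F . F . F F . . F → 13 faults.
13 < 15: adding a frame reduced faults, as is typical.

15, 13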